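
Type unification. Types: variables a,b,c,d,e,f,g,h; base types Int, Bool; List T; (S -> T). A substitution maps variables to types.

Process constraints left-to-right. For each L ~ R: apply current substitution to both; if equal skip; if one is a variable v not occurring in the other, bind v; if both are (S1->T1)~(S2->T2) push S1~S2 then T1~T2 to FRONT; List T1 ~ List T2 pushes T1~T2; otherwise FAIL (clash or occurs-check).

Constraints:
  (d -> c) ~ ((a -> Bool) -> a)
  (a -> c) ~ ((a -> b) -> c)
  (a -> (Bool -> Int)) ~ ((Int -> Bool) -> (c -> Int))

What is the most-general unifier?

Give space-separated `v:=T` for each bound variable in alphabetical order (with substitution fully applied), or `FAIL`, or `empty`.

step 1: unify (d -> c) ~ ((a -> Bool) -> a)  [subst: {-} | 2 pending]
  -> decompose arrow: push d~(a -> Bool), c~a
step 2: unify d ~ (a -> Bool)  [subst: {-} | 3 pending]
  bind d := (a -> Bool)
step 3: unify c ~ a  [subst: {d:=(a -> Bool)} | 2 pending]
  bind c := a
step 4: unify (a -> a) ~ ((a -> b) -> a)  [subst: {d:=(a -> Bool), c:=a} | 1 pending]
  -> decompose arrow: push a~(a -> b), a~a
step 5: unify a ~ (a -> b)  [subst: {d:=(a -> Bool), c:=a} | 2 pending]
  occurs-check fail: a in (a -> b)

Answer: FAIL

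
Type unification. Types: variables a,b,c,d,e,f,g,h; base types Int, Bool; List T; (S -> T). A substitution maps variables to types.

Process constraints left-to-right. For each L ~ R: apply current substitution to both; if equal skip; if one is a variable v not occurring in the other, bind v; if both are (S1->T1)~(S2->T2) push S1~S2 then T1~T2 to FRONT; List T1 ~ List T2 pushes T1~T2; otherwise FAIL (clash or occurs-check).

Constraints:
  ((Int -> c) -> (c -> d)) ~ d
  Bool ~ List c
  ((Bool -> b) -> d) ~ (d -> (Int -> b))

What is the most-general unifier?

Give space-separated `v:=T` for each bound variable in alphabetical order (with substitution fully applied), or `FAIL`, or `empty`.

step 1: unify ((Int -> c) -> (c -> d)) ~ d  [subst: {-} | 2 pending]
  occurs-check fail

Answer: FAIL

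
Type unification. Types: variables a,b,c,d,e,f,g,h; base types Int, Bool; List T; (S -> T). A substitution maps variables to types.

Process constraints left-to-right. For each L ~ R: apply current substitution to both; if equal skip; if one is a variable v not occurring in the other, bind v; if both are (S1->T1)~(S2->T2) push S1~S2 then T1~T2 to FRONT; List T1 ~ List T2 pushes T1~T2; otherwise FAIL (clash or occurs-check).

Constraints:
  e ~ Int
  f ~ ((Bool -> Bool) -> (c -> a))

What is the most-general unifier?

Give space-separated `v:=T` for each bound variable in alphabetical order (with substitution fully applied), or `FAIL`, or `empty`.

step 1: unify e ~ Int  [subst: {-} | 1 pending]
  bind e := Int
step 2: unify f ~ ((Bool -> Bool) -> (c -> a))  [subst: {e:=Int} | 0 pending]
  bind f := ((Bool -> Bool) -> (c -> a))

Answer: e:=Int f:=((Bool -> Bool) -> (c -> a))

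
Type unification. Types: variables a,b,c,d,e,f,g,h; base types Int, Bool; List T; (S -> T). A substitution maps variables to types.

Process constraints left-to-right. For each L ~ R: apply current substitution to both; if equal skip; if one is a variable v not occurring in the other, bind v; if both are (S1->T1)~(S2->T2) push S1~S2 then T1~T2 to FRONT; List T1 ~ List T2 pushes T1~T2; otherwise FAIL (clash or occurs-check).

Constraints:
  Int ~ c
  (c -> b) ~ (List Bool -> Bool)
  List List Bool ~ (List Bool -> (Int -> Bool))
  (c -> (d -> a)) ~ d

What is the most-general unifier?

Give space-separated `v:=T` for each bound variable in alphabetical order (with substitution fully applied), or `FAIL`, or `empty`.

step 1: unify Int ~ c  [subst: {-} | 3 pending]
  bind c := Int
step 2: unify (Int -> b) ~ (List Bool -> Bool)  [subst: {c:=Int} | 2 pending]
  -> decompose arrow: push Int~List Bool, b~Bool
step 3: unify Int ~ List Bool  [subst: {c:=Int} | 3 pending]
  clash: Int vs List Bool

Answer: FAIL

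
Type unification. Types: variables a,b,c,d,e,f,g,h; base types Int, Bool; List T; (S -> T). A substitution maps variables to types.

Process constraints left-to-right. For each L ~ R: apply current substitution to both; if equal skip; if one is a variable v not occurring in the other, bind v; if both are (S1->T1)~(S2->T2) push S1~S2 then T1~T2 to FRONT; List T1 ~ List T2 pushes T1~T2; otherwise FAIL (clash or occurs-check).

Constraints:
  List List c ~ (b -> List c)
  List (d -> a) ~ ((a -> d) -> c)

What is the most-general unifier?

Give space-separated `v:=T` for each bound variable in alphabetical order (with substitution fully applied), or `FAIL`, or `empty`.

step 1: unify List List c ~ (b -> List c)  [subst: {-} | 1 pending]
  clash: List List c vs (b -> List c)

Answer: FAIL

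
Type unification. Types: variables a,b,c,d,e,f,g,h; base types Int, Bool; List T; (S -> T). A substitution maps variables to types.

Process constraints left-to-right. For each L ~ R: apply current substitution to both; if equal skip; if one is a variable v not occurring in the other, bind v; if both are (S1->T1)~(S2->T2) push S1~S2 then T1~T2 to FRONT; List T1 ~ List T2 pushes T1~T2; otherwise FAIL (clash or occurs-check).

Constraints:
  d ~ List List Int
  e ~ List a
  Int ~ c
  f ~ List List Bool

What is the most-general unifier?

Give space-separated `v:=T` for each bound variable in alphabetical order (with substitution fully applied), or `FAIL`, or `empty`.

step 1: unify d ~ List List Int  [subst: {-} | 3 pending]
  bind d := List List Int
step 2: unify e ~ List a  [subst: {d:=List List Int} | 2 pending]
  bind e := List a
step 3: unify Int ~ c  [subst: {d:=List List Int, e:=List a} | 1 pending]
  bind c := Int
step 4: unify f ~ List List Bool  [subst: {d:=List List Int, e:=List a, c:=Int} | 0 pending]
  bind f := List List Bool

Answer: c:=Int d:=List List Int e:=List a f:=List List Bool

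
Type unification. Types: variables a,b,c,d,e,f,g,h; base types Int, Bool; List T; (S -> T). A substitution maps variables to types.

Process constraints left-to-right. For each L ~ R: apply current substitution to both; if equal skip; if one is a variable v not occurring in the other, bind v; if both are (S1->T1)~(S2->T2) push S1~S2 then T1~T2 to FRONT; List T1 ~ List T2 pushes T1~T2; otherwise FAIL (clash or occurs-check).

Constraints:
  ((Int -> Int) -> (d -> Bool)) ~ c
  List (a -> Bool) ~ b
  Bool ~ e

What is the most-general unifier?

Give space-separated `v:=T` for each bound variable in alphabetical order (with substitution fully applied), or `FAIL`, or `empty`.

Answer: b:=List (a -> Bool) c:=((Int -> Int) -> (d -> Bool)) e:=Bool

Derivation:
step 1: unify ((Int -> Int) -> (d -> Bool)) ~ c  [subst: {-} | 2 pending]
  bind c := ((Int -> Int) -> (d -> Bool))
step 2: unify List (a -> Bool) ~ b  [subst: {c:=((Int -> Int) -> (d -> Bool))} | 1 pending]
  bind b := List (a -> Bool)
step 3: unify Bool ~ e  [subst: {c:=((Int -> Int) -> (d -> Bool)), b:=List (a -> Bool)} | 0 pending]
  bind e := Bool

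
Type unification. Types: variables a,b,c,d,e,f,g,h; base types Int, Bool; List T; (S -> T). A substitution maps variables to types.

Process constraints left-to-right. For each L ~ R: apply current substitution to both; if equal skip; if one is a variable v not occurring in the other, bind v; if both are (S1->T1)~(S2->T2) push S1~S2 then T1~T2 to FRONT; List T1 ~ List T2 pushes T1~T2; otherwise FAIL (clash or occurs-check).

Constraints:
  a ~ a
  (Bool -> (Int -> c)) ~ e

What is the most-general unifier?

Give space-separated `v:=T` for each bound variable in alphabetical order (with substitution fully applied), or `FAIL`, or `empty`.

Answer: e:=(Bool -> (Int -> c))

Derivation:
step 1: unify a ~ a  [subst: {-} | 1 pending]
  -> identical, skip
step 2: unify (Bool -> (Int -> c)) ~ e  [subst: {-} | 0 pending]
  bind e := (Bool -> (Int -> c))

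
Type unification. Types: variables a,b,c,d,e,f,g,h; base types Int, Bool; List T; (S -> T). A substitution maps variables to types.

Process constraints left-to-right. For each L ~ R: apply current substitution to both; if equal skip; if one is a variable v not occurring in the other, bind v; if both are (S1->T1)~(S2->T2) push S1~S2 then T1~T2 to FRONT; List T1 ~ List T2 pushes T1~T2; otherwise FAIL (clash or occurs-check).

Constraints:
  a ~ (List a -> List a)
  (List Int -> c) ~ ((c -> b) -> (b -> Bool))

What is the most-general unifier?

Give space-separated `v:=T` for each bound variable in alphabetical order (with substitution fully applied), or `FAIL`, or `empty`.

step 1: unify a ~ (List a -> List a)  [subst: {-} | 1 pending]
  occurs-check fail: a in (List a -> List a)

Answer: FAIL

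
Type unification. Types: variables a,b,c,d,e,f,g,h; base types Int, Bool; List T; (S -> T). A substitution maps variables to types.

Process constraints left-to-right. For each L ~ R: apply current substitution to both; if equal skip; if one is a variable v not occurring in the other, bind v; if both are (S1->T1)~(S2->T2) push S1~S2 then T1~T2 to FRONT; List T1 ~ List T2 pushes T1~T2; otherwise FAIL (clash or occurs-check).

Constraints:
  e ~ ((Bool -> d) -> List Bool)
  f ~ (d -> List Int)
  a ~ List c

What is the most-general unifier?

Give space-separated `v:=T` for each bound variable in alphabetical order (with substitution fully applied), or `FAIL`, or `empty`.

Answer: a:=List c e:=((Bool -> d) -> List Bool) f:=(d -> List Int)

Derivation:
step 1: unify e ~ ((Bool -> d) -> List Bool)  [subst: {-} | 2 pending]
  bind e := ((Bool -> d) -> List Bool)
step 2: unify f ~ (d -> List Int)  [subst: {e:=((Bool -> d) -> List Bool)} | 1 pending]
  bind f := (d -> List Int)
step 3: unify a ~ List c  [subst: {e:=((Bool -> d) -> List Bool), f:=(d -> List Int)} | 0 pending]
  bind a := List c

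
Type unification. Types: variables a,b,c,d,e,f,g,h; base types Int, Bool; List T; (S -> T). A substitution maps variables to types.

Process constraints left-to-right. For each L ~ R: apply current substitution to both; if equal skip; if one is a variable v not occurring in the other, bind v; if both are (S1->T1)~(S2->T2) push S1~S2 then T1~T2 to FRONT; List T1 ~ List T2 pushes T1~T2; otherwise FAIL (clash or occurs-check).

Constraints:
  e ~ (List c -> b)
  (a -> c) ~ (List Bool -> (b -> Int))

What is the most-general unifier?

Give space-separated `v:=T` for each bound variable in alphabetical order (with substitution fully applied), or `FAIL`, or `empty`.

step 1: unify e ~ (List c -> b)  [subst: {-} | 1 pending]
  bind e := (List c -> b)
step 2: unify (a -> c) ~ (List Bool -> (b -> Int))  [subst: {e:=(List c -> b)} | 0 pending]
  -> decompose arrow: push a~List Bool, c~(b -> Int)
step 3: unify a ~ List Bool  [subst: {e:=(List c -> b)} | 1 pending]
  bind a := List Bool
step 4: unify c ~ (b -> Int)  [subst: {e:=(List c -> b), a:=List Bool} | 0 pending]
  bind c := (b -> Int)

Answer: a:=List Bool c:=(b -> Int) e:=(List (b -> Int) -> b)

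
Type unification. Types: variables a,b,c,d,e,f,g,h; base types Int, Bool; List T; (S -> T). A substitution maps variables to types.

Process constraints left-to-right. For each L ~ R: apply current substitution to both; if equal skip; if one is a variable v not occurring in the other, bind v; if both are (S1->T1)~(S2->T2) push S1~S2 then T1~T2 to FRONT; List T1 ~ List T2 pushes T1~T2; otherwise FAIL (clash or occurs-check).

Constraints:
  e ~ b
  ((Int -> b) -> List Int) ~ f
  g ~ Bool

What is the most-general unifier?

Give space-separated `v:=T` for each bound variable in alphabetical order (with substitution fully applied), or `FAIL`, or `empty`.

step 1: unify e ~ b  [subst: {-} | 2 pending]
  bind e := b
step 2: unify ((Int -> b) -> List Int) ~ f  [subst: {e:=b} | 1 pending]
  bind f := ((Int -> b) -> List Int)
step 3: unify g ~ Bool  [subst: {e:=b, f:=((Int -> b) -> List Int)} | 0 pending]
  bind g := Bool

Answer: e:=b f:=((Int -> b) -> List Int) g:=Bool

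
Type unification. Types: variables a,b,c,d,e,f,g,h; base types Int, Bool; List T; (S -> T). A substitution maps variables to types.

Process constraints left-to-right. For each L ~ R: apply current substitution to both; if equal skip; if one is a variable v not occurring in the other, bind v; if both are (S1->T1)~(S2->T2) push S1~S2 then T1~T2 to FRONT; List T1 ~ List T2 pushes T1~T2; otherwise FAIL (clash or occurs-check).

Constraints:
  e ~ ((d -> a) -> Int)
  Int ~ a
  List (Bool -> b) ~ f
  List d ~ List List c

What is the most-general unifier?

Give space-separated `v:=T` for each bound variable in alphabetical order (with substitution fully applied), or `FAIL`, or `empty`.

step 1: unify e ~ ((d -> a) -> Int)  [subst: {-} | 3 pending]
  bind e := ((d -> a) -> Int)
step 2: unify Int ~ a  [subst: {e:=((d -> a) -> Int)} | 2 pending]
  bind a := Int
step 3: unify List (Bool -> b) ~ f  [subst: {e:=((d -> a) -> Int), a:=Int} | 1 pending]
  bind f := List (Bool -> b)
step 4: unify List d ~ List List c  [subst: {e:=((d -> a) -> Int), a:=Int, f:=List (Bool -> b)} | 0 pending]
  -> decompose List: push d~List c
step 5: unify d ~ List c  [subst: {e:=((d -> a) -> Int), a:=Int, f:=List (Bool -> b)} | 0 pending]
  bind d := List c

Answer: a:=Int d:=List c e:=((List c -> Int) -> Int) f:=List (Bool -> b)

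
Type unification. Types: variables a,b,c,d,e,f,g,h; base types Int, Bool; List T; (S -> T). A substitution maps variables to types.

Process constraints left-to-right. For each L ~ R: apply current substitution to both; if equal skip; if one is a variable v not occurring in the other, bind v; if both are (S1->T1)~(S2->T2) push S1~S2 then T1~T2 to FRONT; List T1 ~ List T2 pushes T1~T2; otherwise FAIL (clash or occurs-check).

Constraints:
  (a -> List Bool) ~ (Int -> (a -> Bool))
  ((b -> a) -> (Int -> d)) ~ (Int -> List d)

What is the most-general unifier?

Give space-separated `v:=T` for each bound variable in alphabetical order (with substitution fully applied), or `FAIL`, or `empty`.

Answer: FAIL

Derivation:
step 1: unify (a -> List Bool) ~ (Int -> (a -> Bool))  [subst: {-} | 1 pending]
  -> decompose arrow: push a~Int, List Bool~(a -> Bool)
step 2: unify a ~ Int  [subst: {-} | 2 pending]
  bind a := Int
step 3: unify List Bool ~ (Int -> Bool)  [subst: {a:=Int} | 1 pending]
  clash: List Bool vs (Int -> Bool)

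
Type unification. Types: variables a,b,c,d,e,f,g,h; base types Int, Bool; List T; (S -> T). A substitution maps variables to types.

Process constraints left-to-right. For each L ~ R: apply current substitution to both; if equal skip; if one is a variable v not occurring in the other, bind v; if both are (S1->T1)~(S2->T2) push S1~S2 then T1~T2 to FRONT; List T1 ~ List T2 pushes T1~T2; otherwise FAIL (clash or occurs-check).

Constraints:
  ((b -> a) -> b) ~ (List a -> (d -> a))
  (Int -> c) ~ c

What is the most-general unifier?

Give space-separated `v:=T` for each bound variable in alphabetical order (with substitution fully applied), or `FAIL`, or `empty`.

step 1: unify ((b -> a) -> b) ~ (List a -> (d -> a))  [subst: {-} | 1 pending]
  -> decompose arrow: push (b -> a)~List a, b~(d -> a)
step 2: unify (b -> a) ~ List a  [subst: {-} | 2 pending]
  clash: (b -> a) vs List a

Answer: FAIL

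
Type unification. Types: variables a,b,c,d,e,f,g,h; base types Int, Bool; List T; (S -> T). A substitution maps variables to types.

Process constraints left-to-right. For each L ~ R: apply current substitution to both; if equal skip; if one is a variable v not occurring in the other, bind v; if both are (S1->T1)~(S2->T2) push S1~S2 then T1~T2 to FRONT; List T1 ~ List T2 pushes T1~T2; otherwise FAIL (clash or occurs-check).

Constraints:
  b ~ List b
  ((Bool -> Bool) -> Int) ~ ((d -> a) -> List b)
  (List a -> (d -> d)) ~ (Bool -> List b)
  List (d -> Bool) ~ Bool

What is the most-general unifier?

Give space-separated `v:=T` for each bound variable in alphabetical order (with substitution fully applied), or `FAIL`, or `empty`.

Answer: FAIL

Derivation:
step 1: unify b ~ List b  [subst: {-} | 3 pending]
  occurs-check fail: b in List b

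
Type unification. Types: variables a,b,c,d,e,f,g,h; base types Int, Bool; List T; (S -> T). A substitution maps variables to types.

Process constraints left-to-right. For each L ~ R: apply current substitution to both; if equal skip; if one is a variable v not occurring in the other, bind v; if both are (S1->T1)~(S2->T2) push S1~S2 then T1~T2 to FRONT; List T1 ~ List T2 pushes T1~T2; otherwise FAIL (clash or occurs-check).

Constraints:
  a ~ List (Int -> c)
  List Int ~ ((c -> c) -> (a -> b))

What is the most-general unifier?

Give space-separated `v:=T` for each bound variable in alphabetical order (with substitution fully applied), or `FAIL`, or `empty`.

step 1: unify a ~ List (Int -> c)  [subst: {-} | 1 pending]
  bind a := List (Int -> c)
step 2: unify List Int ~ ((c -> c) -> (List (Int -> c) -> b))  [subst: {a:=List (Int -> c)} | 0 pending]
  clash: List Int vs ((c -> c) -> (List (Int -> c) -> b))

Answer: FAIL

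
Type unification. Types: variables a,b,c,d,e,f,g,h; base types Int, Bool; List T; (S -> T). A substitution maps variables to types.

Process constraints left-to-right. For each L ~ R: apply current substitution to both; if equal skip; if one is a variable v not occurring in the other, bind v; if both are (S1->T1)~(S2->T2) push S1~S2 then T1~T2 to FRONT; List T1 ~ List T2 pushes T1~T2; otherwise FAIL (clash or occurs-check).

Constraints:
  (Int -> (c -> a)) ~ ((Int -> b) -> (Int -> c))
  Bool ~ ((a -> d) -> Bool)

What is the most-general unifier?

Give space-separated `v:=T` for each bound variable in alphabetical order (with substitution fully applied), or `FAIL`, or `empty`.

step 1: unify (Int -> (c -> a)) ~ ((Int -> b) -> (Int -> c))  [subst: {-} | 1 pending]
  -> decompose arrow: push Int~(Int -> b), (c -> a)~(Int -> c)
step 2: unify Int ~ (Int -> b)  [subst: {-} | 2 pending]
  clash: Int vs (Int -> b)

Answer: FAIL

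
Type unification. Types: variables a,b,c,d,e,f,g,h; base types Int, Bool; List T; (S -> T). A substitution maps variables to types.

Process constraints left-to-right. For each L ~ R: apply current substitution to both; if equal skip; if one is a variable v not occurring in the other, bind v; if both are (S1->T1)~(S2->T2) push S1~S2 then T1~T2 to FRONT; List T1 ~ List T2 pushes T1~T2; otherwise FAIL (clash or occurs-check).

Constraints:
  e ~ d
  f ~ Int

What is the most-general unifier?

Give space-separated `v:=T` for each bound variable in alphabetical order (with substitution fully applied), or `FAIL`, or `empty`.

Answer: e:=d f:=Int

Derivation:
step 1: unify e ~ d  [subst: {-} | 1 pending]
  bind e := d
step 2: unify f ~ Int  [subst: {e:=d} | 0 pending]
  bind f := Int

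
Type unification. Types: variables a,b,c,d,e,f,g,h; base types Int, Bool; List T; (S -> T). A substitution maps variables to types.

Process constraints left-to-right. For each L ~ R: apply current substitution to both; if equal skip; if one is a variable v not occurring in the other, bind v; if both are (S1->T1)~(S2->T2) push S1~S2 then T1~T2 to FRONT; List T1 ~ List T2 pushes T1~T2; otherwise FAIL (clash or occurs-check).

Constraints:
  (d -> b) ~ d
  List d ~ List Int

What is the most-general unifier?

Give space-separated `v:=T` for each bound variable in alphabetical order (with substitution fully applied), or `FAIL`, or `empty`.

Answer: FAIL

Derivation:
step 1: unify (d -> b) ~ d  [subst: {-} | 1 pending]
  occurs-check fail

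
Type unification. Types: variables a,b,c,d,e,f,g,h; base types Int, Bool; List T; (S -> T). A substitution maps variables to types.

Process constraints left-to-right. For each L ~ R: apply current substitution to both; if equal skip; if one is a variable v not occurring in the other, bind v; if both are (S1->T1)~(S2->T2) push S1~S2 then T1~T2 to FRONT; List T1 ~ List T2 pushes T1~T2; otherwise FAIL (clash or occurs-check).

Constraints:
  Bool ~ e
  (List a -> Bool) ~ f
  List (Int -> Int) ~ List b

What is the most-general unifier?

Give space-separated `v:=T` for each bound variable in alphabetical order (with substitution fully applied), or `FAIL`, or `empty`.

Answer: b:=(Int -> Int) e:=Bool f:=(List a -> Bool)

Derivation:
step 1: unify Bool ~ e  [subst: {-} | 2 pending]
  bind e := Bool
step 2: unify (List a -> Bool) ~ f  [subst: {e:=Bool} | 1 pending]
  bind f := (List a -> Bool)
step 3: unify List (Int -> Int) ~ List b  [subst: {e:=Bool, f:=(List a -> Bool)} | 0 pending]
  -> decompose List: push (Int -> Int)~b
step 4: unify (Int -> Int) ~ b  [subst: {e:=Bool, f:=(List a -> Bool)} | 0 pending]
  bind b := (Int -> Int)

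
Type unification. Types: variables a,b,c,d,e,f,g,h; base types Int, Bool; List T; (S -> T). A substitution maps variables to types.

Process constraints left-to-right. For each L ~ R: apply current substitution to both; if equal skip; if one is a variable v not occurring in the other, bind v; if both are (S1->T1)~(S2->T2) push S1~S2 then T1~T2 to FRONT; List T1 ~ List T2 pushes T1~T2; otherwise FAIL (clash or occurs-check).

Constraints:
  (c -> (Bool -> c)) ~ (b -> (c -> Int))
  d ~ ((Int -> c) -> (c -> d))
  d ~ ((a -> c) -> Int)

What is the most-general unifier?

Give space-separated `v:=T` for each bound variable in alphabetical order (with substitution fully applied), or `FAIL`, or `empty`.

step 1: unify (c -> (Bool -> c)) ~ (b -> (c -> Int))  [subst: {-} | 2 pending]
  -> decompose arrow: push c~b, (Bool -> c)~(c -> Int)
step 2: unify c ~ b  [subst: {-} | 3 pending]
  bind c := b
step 3: unify (Bool -> b) ~ (b -> Int)  [subst: {c:=b} | 2 pending]
  -> decompose arrow: push Bool~b, b~Int
step 4: unify Bool ~ b  [subst: {c:=b} | 3 pending]
  bind b := Bool
step 5: unify Bool ~ Int  [subst: {c:=b, b:=Bool} | 2 pending]
  clash: Bool vs Int

Answer: FAIL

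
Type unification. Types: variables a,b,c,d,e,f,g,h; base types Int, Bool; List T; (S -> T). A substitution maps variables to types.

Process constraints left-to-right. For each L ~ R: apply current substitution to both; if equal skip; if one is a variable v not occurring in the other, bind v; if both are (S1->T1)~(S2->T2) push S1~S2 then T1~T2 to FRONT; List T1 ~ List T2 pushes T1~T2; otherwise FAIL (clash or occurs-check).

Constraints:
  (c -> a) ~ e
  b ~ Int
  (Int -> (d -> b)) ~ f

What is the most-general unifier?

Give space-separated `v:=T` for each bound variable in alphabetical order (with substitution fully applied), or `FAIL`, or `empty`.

Answer: b:=Int e:=(c -> a) f:=(Int -> (d -> Int))

Derivation:
step 1: unify (c -> a) ~ e  [subst: {-} | 2 pending]
  bind e := (c -> a)
step 2: unify b ~ Int  [subst: {e:=(c -> a)} | 1 pending]
  bind b := Int
step 3: unify (Int -> (d -> Int)) ~ f  [subst: {e:=(c -> a), b:=Int} | 0 pending]
  bind f := (Int -> (d -> Int))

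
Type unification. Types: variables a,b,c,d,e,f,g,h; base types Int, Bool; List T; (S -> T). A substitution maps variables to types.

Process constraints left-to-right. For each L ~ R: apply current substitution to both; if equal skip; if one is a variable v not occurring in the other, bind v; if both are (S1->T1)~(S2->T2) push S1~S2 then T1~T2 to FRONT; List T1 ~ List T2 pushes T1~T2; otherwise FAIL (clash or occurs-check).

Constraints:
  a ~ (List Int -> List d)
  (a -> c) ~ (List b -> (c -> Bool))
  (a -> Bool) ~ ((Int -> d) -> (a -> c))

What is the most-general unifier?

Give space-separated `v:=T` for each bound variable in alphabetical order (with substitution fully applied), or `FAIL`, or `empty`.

Answer: FAIL

Derivation:
step 1: unify a ~ (List Int -> List d)  [subst: {-} | 2 pending]
  bind a := (List Int -> List d)
step 2: unify ((List Int -> List d) -> c) ~ (List b -> (c -> Bool))  [subst: {a:=(List Int -> List d)} | 1 pending]
  -> decompose arrow: push (List Int -> List d)~List b, c~(c -> Bool)
step 3: unify (List Int -> List d) ~ List b  [subst: {a:=(List Int -> List d)} | 2 pending]
  clash: (List Int -> List d) vs List b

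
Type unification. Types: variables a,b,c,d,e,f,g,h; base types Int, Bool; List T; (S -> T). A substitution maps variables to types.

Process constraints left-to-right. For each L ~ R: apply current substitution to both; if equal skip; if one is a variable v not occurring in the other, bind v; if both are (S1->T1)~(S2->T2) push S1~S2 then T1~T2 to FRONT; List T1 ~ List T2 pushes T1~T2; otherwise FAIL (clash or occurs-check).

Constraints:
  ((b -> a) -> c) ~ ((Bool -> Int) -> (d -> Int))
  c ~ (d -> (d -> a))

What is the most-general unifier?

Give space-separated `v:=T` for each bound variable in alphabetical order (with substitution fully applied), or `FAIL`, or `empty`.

Answer: FAIL

Derivation:
step 1: unify ((b -> a) -> c) ~ ((Bool -> Int) -> (d -> Int))  [subst: {-} | 1 pending]
  -> decompose arrow: push (b -> a)~(Bool -> Int), c~(d -> Int)
step 2: unify (b -> a) ~ (Bool -> Int)  [subst: {-} | 2 pending]
  -> decompose arrow: push b~Bool, a~Int
step 3: unify b ~ Bool  [subst: {-} | 3 pending]
  bind b := Bool
step 4: unify a ~ Int  [subst: {b:=Bool} | 2 pending]
  bind a := Int
step 5: unify c ~ (d -> Int)  [subst: {b:=Bool, a:=Int} | 1 pending]
  bind c := (d -> Int)
step 6: unify (d -> Int) ~ (d -> (d -> Int))  [subst: {b:=Bool, a:=Int, c:=(d -> Int)} | 0 pending]
  -> decompose arrow: push d~d, Int~(d -> Int)
step 7: unify d ~ d  [subst: {b:=Bool, a:=Int, c:=(d -> Int)} | 1 pending]
  -> identical, skip
step 8: unify Int ~ (d -> Int)  [subst: {b:=Bool, a:=Int, c:=(d -> Int)} | 0 pending]
  clash: Int vs (d -> Int)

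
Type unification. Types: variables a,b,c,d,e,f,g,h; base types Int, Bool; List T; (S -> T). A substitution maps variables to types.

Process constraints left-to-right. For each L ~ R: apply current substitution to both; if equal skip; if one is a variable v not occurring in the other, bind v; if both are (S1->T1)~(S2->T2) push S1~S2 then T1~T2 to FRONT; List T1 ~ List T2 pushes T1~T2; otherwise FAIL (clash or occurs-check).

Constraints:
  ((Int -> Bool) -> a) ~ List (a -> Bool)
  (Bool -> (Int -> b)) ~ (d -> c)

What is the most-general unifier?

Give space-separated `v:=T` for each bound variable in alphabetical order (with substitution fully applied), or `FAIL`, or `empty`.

step 1: unify ((Int -> Bool) -> a) ~ List (a -> Bool)  [subst: {-} | 1 pending]
  clash: ((Int -> Bool) -> a) vs List (a -> Bool)

Answer: FAIL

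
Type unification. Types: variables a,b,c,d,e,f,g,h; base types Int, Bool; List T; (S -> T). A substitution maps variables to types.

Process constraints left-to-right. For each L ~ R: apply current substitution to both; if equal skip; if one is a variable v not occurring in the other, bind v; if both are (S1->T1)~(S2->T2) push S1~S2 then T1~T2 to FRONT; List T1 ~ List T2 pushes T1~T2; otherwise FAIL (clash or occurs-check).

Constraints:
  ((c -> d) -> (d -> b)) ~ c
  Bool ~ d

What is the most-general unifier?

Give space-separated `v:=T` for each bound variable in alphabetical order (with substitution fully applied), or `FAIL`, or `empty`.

step 1: unify ((c -> d) -> (d -> b)) ~ c  [subst: {-} | 1 pending]
  occurs-check fail

Answer: FAIL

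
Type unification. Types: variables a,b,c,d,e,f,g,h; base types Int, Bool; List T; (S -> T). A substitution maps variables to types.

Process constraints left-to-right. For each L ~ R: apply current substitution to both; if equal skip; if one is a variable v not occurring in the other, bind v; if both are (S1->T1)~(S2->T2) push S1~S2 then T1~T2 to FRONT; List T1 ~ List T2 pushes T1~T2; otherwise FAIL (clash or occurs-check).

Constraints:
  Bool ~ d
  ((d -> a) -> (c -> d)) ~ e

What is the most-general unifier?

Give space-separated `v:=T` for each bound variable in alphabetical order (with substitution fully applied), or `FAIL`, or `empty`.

Answer: d:=Bool e:=((Bool -> a) -> (c -> Bool))

Derivation:
step 1: unify Bool ~ d  [subst: {-} | 1 pending]
  bind d := Bool
step 2: unify ((Bool -> a) -> (c -> Bool)) ~ e  [subst: {d:=Bool} | 0 pending]
  bind e := ((Bool -> a) -> (c -> Bool))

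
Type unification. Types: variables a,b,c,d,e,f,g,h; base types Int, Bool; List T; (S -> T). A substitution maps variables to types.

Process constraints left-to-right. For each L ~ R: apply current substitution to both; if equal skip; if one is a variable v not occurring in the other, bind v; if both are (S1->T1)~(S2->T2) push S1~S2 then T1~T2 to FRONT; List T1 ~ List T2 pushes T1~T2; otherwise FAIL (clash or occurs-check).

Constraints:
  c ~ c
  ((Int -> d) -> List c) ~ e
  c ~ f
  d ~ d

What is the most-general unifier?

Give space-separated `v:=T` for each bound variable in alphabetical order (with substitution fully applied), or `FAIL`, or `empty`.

step 1: unify c ~ c  [subst: {-} | 3 pending]
  -> identical, skip
step 2: unify ((Int -> d) -> List c) ~ e  [subst: {-} | 2 pending]
  bind e := ((Int -> d) -> List c)
step 3: unify c ~ f  [subst: {e:=((Int -> d) -> List c)} | 1 pending]
  bind c := f
step 4: unify d ~ d  [subst: {e:=((Int -> d) -> List c), c:=f} | 0 pending]
  -> identical, skip

Answer: c:=f e:=((Int -> d) -> List f)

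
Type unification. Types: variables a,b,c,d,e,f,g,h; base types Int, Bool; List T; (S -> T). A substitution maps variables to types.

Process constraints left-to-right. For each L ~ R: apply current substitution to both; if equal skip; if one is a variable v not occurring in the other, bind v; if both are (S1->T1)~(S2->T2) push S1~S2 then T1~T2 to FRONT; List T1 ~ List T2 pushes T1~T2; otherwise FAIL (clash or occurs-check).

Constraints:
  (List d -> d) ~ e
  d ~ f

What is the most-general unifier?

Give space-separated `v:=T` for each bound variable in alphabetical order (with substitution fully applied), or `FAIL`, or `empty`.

step 1: unify (List d -> d) ~ e  [subst: {-} | 1 pending]
  bind e := (List d -> d)
step 2: unify d ~ f  [subst: {e:=(List d -> d)} | 0 pending]
  bind d := f

Answer: d:=f e:=(List f -> f)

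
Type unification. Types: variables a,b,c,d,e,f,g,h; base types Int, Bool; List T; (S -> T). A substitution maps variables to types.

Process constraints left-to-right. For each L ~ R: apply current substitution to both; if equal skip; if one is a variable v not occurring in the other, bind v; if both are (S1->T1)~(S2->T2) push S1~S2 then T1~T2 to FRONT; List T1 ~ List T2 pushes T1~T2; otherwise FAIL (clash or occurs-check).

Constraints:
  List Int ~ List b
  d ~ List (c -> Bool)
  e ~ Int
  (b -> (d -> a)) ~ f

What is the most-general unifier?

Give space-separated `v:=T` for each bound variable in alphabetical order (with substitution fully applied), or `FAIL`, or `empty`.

step 1: unify List Int ~ List b  [subst: {-} | 3 pending]
  -> decompose List: push Int~b
step 2: unify Int ~ b  [subst: {-} | 3 pending]
  bind b := Int
step 3: unify d ~ List (c -> Bool)  [subst: {b:=Int} | 2 pending]
  bind d := List (c -> Bool)
step 4: unify e ~ Int  [subst: {b:=Int, d:=List (c -> Bool)} | 1 pending]
  bind e := Int
step 5: unify (Int -> (List (c -> Bool) -> a)) ~ f  [subst: {b:=Int, d:=List (c -> Bool), e:=Int} | 0 pending]
  bind f := (Int -> (List (c -> Bool) -> a))

Answer: b:=Int d:=List (c -> Bool) e:=Int f:=(Int -> (List (c -> Bool) -> a))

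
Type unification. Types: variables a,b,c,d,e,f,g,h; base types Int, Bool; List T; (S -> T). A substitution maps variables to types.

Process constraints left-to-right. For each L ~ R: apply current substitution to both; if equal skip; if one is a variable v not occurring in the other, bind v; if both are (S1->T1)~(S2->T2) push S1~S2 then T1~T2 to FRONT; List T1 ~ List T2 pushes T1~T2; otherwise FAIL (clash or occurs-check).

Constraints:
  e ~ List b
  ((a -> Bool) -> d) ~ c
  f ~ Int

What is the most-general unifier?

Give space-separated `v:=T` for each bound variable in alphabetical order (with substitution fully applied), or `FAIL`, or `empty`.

step 1: unify e ~ List b  [subst: {-} | 2 pending]
  bind e := List b
step 2: unify ((a -> Bool) -> d) ~ c  [subst: {e:=List b} | 1 pending]
  bind c := ((a -> Bool) -> d)
step 3: unify f ~ Int  [subst: {e:=List b, c:=((a -> Bool) -> d)} | 0 pending]
  bind f := Int

Answer: c:=((a -> Bool) -> d) e:=List b f:=Int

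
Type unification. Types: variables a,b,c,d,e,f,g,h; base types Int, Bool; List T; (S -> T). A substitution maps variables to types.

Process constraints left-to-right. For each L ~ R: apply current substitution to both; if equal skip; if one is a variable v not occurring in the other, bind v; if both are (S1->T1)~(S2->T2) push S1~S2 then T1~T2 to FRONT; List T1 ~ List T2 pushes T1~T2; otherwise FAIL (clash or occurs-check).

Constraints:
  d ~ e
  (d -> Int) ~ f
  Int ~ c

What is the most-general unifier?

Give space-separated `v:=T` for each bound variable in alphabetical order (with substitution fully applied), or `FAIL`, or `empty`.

step 1: unify d ~ e  [subst: {-} | 2 pending]
  bind d := e
step 2: unify (e -> Int) ~ f  [subst: {d:=e} | 1 pending]
  bind f := (e -> Int)
step 3: unify Int ~ c  [subst: {d:=e, f:=(e -> Int)} | 0 pending]
  bind c := Int

Answer: c:=Int d:=e f:=(e -> Int)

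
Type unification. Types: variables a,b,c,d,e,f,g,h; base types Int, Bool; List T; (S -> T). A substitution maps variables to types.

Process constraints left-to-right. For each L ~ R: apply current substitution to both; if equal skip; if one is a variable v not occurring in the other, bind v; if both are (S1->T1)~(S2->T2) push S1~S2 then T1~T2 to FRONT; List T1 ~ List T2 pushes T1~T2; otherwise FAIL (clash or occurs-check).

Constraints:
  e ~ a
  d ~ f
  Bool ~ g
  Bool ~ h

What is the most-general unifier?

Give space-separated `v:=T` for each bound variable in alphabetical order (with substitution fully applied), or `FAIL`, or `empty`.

step 1: unify e ~ a  [subst: {-} | 3 pending]
  bind e := a
step 2: unify d ~ f  [subst: {e:=a} | 2 pending]
  bind d := f
step 3: unify Bool ~ g  [subst: {e:=a, d:=f} | 1 pending]
  bind g := Bool
step 4: unify Bool ~ h  [subst: {e:=a, d:=f, g:=Bool} | 0 pending]
  bind h := Bool

Answer: d:=f e:=a g:=Bool h:=Bool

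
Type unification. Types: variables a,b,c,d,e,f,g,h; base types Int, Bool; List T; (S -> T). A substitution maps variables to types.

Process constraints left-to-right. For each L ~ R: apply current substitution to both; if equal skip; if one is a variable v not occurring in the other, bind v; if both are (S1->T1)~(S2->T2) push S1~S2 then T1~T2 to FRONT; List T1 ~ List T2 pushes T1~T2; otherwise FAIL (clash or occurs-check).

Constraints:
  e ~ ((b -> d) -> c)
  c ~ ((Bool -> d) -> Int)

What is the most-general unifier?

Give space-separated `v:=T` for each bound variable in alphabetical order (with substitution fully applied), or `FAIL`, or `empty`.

step 1: unify e ~ ((b -> d) -> c)  [subst: {-} | 1 pending]
  bind e := ((b -> d) -> c)
step 2: unify c ~ ((Bool -> d) -> Int)  [subst: {e:=((b -> d) -> c)} | 0 pending]
  bind c := ((Bool -> d) -> Int)

Answer: c:=((Bool -> d) -> Int) e:=((b -> d) -> ((Bool -> d) -> Int))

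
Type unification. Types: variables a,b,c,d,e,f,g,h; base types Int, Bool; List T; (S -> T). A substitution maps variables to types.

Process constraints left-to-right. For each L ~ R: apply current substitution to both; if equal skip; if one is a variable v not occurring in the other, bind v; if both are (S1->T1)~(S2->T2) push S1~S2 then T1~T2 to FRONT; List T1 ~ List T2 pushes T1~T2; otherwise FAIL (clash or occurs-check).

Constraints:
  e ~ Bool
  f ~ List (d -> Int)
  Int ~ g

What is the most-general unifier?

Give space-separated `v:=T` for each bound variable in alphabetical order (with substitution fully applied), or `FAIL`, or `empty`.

Answer: e:=Bool f:=List (d -> Int) g:=Int

Derivation:
step 1: unify e ~ Bool  [subst: {-} | 2 pending]
  bind e := Bool
step 2: unify f ~ List (d -> Int)  [subst: {e:=Bool} | 1 pending]
  bind f := List (d -> Int)
step 3: unify Int ~ g  [subst: {e:=Bool, f:=List (d -> Int)} | 0 pending]
  bind g := Int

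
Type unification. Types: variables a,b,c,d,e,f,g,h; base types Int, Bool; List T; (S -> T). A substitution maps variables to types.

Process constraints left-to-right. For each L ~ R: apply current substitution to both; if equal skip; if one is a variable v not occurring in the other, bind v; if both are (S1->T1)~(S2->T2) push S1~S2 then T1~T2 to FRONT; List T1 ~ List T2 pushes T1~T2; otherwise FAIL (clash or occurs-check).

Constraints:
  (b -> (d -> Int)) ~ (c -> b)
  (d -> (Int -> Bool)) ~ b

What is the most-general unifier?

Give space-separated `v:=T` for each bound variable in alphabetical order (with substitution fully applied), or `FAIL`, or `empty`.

step 1: unify (b -> (d -> Int)) ~ (c -> b)  [subst: {-} | 1 pending]
  -> decompose arrow: push b~c, (d -> Int)~b
step 2: unify b ~ c  [subst: {-} | 2 pending]
  bind b := c
step 3: unify (d -> Int) ~ c  [subst: {b:=c} | 1 pending]
  bind c := (d -> Int)
step 4: unify (d -> (Int -> Bool)) ~ (d -> Int)  [subst: {b:=c, c:=(d -> Int)} | 0 pending]
  -> decompose arrow: push d~d, (Int -> Bool)~Int
step 5: unify d ~ d  [subst: {b:=c, c:=(d -> Int)} | 1 pending]
  -> identical, skip
step 6: unify (Int -> Bool) ~ Int  [subst: {b:=c, c:=(d -> Int)} | 0 pending]
  clash: (Int -> Bool) vs Int

Answer: FAIL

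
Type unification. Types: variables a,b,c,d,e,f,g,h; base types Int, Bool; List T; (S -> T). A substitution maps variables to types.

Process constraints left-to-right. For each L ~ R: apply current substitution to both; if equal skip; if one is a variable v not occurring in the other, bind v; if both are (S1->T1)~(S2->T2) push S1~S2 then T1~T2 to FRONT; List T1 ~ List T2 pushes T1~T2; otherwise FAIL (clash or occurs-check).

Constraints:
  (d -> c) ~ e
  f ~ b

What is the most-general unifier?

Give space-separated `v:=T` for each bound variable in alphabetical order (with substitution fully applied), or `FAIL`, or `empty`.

step 1: unify (d -> c) ~ e  [subst: {-} | 1 pending]
  bind e := (d -> c)
step 2: unify f ~ b  [subst: {e:=(d -> c)} | 0 pending]
  bind f := b

Answer: e:=(d -> c) f:=b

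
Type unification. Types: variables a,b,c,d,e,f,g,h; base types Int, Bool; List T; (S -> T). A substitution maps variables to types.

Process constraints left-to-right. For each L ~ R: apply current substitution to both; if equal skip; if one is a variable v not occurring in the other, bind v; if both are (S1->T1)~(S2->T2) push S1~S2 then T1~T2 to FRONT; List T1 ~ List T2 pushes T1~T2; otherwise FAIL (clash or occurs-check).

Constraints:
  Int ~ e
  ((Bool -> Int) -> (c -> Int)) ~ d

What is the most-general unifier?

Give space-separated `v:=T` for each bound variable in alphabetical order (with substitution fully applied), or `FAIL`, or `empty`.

Answer: d:=((Bool -> Int) -> (c -> Int)) e:=Int

Derivation:
step 1: unify Int ~ e  [subst: {-} | 1 pending]
  bind e := Int
step 2: unify ((Bool -> Int) -> (c -> Int)) ~ d  [subst: {e:=Int} | 0 pending]
  bind d := ((Bool -> Int) -> (c -> Int))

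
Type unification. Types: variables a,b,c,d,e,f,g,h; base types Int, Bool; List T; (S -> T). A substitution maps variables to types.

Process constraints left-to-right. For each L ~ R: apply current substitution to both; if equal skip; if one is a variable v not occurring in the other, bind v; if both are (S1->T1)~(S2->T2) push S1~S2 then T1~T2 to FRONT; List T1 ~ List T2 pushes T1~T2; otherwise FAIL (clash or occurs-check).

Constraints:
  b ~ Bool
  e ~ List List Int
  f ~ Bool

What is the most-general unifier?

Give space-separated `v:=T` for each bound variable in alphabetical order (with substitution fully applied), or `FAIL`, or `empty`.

Answer: b:=Bool e:=List List Int f:=Bool

Derivation:
step 1: unify b ~ Bool  [subst: {-} | 2 pending]
  bind b := Bool
step 2: unify e ~ List List Int  [subst: {b:=Bool} | 1 pending]
  bind e := List List Int
step 3: unify f ~ Bool  [subst: {b:=Bool, e:=List List Int} | 0 pending]
  bind f := Bool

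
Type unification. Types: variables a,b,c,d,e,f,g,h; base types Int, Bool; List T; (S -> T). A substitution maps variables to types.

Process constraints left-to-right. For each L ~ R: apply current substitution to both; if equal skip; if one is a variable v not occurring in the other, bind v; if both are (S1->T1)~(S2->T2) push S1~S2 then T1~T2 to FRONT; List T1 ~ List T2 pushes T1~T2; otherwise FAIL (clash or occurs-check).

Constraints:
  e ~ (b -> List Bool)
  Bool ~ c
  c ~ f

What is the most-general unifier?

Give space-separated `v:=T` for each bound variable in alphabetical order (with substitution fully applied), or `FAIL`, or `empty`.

step 1: unify e ~ (b -> List Bool)  [subst: {-} | 2 pending]
  bind e := (b -> List Bool)
step 2: unify Bool ~ c  [subst: {e:=(b -> List Bool)} | 1 pending]
  bind c := Bool
step 3: unify Bool ~ f  [subst: {e:=(b -> List Bool), c:=Bool} | 0 pending]
  bind f := Bool

Answer: c:=Bool e:=(b -> List Bool) f:=Bool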